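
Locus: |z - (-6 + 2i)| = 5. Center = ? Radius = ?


|z - z0| = r is a circle with center z0 and radius r.
Center = (-6, 2), radius = 5

Circle with center (-6, 2) and radius 5


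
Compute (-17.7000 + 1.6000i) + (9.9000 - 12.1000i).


Real: -17.7 + 9.9 = -7.8
Imag: 1.6 - 12.1 = -10.5

-7.8000 - 10.5000i


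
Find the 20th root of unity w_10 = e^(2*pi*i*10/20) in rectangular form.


Angle = 360*10/20 = 180°
a = cos(180°) = -1.0000
b = sin(180°) = 0

-1.0000 + 0i


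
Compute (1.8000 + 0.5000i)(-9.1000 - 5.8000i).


Real = 1.8*(-9.1) - 0.5*(-5.8) = -16.38 - (-2.9) = -13.48
Imag = 1.8*(-5.8) - (9.1)*0.5 = -10.44 - (4.55) = -14.99

-13.4800 - 14.9900i


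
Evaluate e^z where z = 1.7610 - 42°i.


e^1.7610 = 5.8183
cos(-42°) = 0.74314
sin(-42°) = -0.66913
Real = 5.8183*0.74314 = 4.3238
Imag = 5.8183*(-0.66913) = -3.8932

4.3238 - 3.8932i


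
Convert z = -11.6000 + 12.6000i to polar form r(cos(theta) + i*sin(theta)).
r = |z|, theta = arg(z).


r = sqrt(134.56+158.76) = sqrt(293.32) = 17.1266
theta = atan2(12.6, -11.6) = 132.6338 degrees

r = 17.1266, theta = 132.6338 degrees


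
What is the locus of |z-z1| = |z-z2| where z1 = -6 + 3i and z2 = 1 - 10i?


Equal distances means the locus is the perpendicular bisector of z1 and z2.
Midpoint = ((-6+1)/2, (3+(-10))/2) = (-2.5000, -3.5000)

Perpendicular bisector through (-2.5000, -3.5000)


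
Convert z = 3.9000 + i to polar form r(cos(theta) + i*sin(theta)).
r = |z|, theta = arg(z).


r = sqrt(15.21+1) = sqrt(16.21) = 4.0262
theta = atan2(1, 3.9) = 14.3814 degrees

r = 4.0262, theta = 14.3814 degrees


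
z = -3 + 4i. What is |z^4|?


|z| = sqrt(9+16) = sqrt(25) = 5
|z^4| = |z|^4 = 5^4 = 625

|z^4| = 625


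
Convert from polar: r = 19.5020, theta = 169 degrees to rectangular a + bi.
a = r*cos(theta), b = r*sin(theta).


a = 19.5020*cos(169°) = 19.5020*(-0.98163) = -19.1437
b = 19.5020*sin(169°) = 19.5020*0.19081 = 3.7212

-19.1437 + 3.7212i


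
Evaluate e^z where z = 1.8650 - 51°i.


e^1.8650 = 6.45594
cos(-51°) = 0.62932
sin(-51°) = -0.77715
Real = 6.45594*0.62932 = 4.0629
Imag = 6.45594*(-0.77715) = -5.0172

4.0629 - 5.0172i


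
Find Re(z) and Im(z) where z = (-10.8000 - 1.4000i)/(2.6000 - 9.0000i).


Multiply by conjugate: (-10.8000 - 1.4000i)(2.6000 + 9.0000i) / (2.6^2 + (-9)^2)
Numerator real = -10.8*2.6 - (1.4)*(-9) = -15.48
Numerator imag = -1.4*2.6 - (-10.8)*(-9) = -100.84
Denominator = 87.76
Re(z) = -15.48/87.76 = -0.1764
Im(z) = -100.84/87.76 = -1.1490

Re(z) = -0.1764, Im(z) = -1.1490


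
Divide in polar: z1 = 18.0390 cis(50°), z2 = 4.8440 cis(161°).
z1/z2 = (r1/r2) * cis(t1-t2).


r = 18.0390 / 4.8440 = 3.7240
theta = 50° - 161° = -111° = 249° (mod 360)

3.7240 cis(249°)


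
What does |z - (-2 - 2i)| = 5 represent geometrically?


|z - z0| = r is a circle with center z0 and radius r.
Center = (-2, -2), radius = 5

Circle with center (-2, -2) and radius 5


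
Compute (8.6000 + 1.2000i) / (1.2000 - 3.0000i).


Conjugate of z2 = 1.2000 + 3.0000i
Numerator: (8.6000 + 1.2000i)(1.2000 + 3.0000i) = 6.7200 + 27.2400i
Denominator: 1.2^2 + (-3)^2 = 10.44
Result = (6.7200 + 27.2400i)/10.44

0.6437 + 2.6092i


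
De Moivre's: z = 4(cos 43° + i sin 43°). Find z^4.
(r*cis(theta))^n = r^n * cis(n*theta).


r^4 = 4^4 = 256
n*theta = 4*43° = 172° = 172° (mod 360)
a = 256*cos(172°) = -253.5086
b = 256*sin(172°) = 35.6283

256 cis(172°) = -253.5086 + 35.6283i


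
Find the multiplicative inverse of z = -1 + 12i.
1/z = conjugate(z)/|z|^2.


|z|^2 = 1+144 = 145
1/z = (-1 - 12i)/145

1/z = -0.0069 - 0.0828i


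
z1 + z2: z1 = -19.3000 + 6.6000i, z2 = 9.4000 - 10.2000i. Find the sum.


Real: -19.3 + 9.4 = -9.9
Imag: 6.6 - 10.2 = -3.6

-9.9000 - 3.6000i


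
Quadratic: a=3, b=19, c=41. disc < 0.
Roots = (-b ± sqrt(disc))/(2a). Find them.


disc = 19^2 - 4*3*41 = 361 - 492 = -131
sqrt(|disc|) = sqrt(131) = 11.4455
Real part = -19/(2*3) = -3.1667
Imag part = 11.4455/(2*3) = 1.9076

-3.1667 ± 1.9076i


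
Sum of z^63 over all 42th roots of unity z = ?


The roots are w_k = w^k with w = e^(2*pi*i/42), and (w^k)^63 = (w^63)^k.
So S = 1 + u + u^2 + ... + u^(41) with u = w^63.
63 = 1*42 + 21, so 63 is not a multiple of 42: u = (w^42)^1 * w^21 = w^21 ≠ 1 (w is a primitive 42th root), while u^42 = (w^42)^63 = 1.
Geometric series: S = (1 - u^42)/(1 - u) = (1 - 1)/(1 - u) = 0

S = 0


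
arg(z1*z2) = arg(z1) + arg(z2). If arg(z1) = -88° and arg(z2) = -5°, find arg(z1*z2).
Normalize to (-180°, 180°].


arg(z1*z2) = -88° - 5° = -93°
Normalized to (-180°, 180°]: -93°

-93°


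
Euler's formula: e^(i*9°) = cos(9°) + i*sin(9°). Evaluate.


cos(9°) = 0.9877
sin(9°) = 0.1564

e^(i*9°) = 0.9877 + 0.1564i


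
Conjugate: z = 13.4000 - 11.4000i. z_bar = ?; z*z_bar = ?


z_bar = 13.4000 + 11.4000i
z*z_bar = 13.4^2 + (-11.4)^2 = 179.56 + 129.96 = 309.52

z_bar = 13.4000 + 11.4000i, z*z_bar = 309.52


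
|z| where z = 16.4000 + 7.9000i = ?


|z| = sqrt(16.4^2 + 7.9^2) = sqrt(268.96 + 62.41) = sqrt(331.37) = 18.2036

|z| = 18.2036


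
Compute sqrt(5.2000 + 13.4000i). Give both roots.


|z| = sqrt(27.04+179.56) = 14.3736
sqrt((|z|+a)/2) = sqrt((14.3736+5.2)/2) = sqrt(9.7868) = 3.1284
sqrt((|z|-a)/2) = sqrt((14.3736-5.2)/2) = sqrt(4.5868) = 2.1417

±(3.1284 + 2.1417i) i.e. 3.1284 + 2.1417i and -3.1284 - 2.1417i


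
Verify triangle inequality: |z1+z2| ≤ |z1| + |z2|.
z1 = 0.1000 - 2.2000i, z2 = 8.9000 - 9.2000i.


|z1| = sqrt(0.1^2 + (-2.2)^2) = sqrt(4.85) = 2.2023
|z2| = sqrt(8.9^2 + (-9.2)^2) = sqrt(163.85) = 12.8004
z1+z2 = 9.0000 - 11.4000i
|z1+z2| = sqrt(210.96) = 14.5245
|z1|+|z2| = 2.2023 + 12.8004 = 15.0027

|z1+z2| = 14.5245 ≤ |z1|+|z2| = 15.0027 (verified)


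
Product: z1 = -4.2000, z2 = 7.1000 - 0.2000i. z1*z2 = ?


Real = -4.2*7.1 - 0*(-0.2) = -29.82 - 0 = -29.82
Imag = -4.2*(-0.2) + 7.1*0 = 0.84 + 0 = 0.84

-29.8200 + 0.8400i


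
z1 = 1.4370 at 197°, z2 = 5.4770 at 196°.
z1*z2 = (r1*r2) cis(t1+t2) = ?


r = 1.4370 * 5.4770 = 7.8704
theta = 197° + 196° = 393° = 33° (mod 360)

7.8704 cis(33°)


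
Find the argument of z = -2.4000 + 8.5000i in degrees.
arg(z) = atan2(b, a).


Re = -2.4, Im = 8.5
arg = atan2(8.5, -2.4) = 105.7672 degrees

arg(z) = 105.7672 degrees


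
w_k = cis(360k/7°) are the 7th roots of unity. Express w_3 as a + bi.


Angle = 360*3/7 = 154.2857°
a = cos(154.2857°) = -0.9010
b = sin(154.2857°) = 0.4339

-0.9010 + 0.4339i


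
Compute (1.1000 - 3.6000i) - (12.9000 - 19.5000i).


Real: 1.1 - 12.9 = -11.8
Imag: -3.6 + 19.5 = 15.9

-11.8000 + 15.9000i


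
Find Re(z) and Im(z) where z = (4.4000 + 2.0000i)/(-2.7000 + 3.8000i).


Multiply by conjugate: (4.4000 + 2.0000i)(-2.7000 - 3.8000i) / ((-2.7)^2 + 3.8^2)
Numerator real = 4.4*(-2.7) + 2*3.8 = -4.28
Numerator imag = 2*(-2.7) - 4.4*3.8 = -22.12
Denominator = 21.73
Re(z) = -4.28/21.73 = -0.1970
Im(z) = -22.12/21.73 = -1.0179

Re(z) = -0.1970, Im(z) = -1.0179


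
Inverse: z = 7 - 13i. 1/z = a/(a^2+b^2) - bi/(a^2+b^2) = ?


|z|^2 = 49+169 = 218
1/z = (7 + 13i)/218

1/z = 0.0321 + 0.0596i


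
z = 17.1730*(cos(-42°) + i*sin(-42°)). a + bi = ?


a = 17.1730*cos(-42°) = 17.1730*0.743145 = 12.7620
b = 17.1730*sin(-42°) = 17.1730*(-0.66913) = -11.4910

12.7620 - 11.4910i


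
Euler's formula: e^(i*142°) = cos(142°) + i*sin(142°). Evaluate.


cos(142°) = -0.7880
sin(142°) = 0.6157

e^(i*142°) = -0.7880 + 0.6157i


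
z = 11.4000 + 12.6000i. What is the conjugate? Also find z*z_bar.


z_bar = 11.4000 - 12.6000i
z*z_bar = 11.4^2 + 12.6^2 = 129.96 + 158.76 = 288.72

z_bar = 11.4000 - 12.6000i, z*z_bar = 288.72


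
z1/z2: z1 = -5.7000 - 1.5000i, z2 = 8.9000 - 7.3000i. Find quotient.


Conjugate of z2 = 8.9000 + 7.3000i
Numerator: (-5.7000 - 1.5000i)(8.9000 + 7.3000i) = -39.7800 - 54.9600i
Denominator: 8.9^2 + (-7.3)^2 = 132.5
Result = (-39.7800 - 54.9600i)/132.5

-0.3002 - 0.4148i


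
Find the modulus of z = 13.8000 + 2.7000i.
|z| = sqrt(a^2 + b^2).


|z| = sqrt(13.8^2 + 2.7^2) = sqrt(190.44 + 7.29) = sqrt(197.73) = 14.0616

|z| = 14.0616


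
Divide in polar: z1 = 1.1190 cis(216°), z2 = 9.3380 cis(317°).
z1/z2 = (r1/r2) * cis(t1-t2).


r = 1.1190 / 9.3380 = 0.1198
theta = 216° - 317° = -101° = 259° (mod 360)

0.1198 cis(259°)


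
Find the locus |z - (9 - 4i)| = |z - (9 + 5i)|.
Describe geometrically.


Equal distances means the locus is the perpendicular bisector of z1 and z2.
Midpoint = ((9+9)/2, (-4+5)/2) = (9.0000, 0.5000)

Perpendicular bisector through (9.0000, 0.5000)


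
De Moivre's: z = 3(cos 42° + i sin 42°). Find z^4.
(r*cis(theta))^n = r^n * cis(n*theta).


r^4 = 3^4 = 81
n*theta = 4*42° = 168° = 168° (mod 360)
a = 81*cos(168°) = -79.2300
b = 81*sin(168°) = 16.8408

81 cis(168°) = -79.2300 + 16.8408i


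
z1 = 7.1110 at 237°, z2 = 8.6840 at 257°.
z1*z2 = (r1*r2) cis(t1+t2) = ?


r = 7.1110 * 8.6840 = 61.7519
theta = 237° + 257° = 494° = 134° (mod 360)

61.7519 cis(134°)


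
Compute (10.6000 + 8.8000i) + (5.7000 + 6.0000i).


Real: 10.6 + 5.7 = 16.3
Imag: 8.8 + 6 = 14.8

16.3000 + 14.8000i


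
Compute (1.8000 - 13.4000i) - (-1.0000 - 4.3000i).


Real: 1.8 + 1 = 2.8
Imag: -13.4 + 4.3 = -9.1

2.8000 - 9.1000i


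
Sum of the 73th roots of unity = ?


The sum of all 73th roots of unity is 0.
Geometric series: (1 - w^73)/(1 - w) = (1-1)/(1-w) = 0 since w^73 = 1, w ≠ 1.
Alternatively: coefficient of z^72 in z^73 - 1 is 0.

0


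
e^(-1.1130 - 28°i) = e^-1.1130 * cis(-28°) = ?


e^-1.1130 = 0.3286
cos(-28°) = 0.8829
sin(-28°) = -0.4695
Real = 0.3286*0.8829 = 0.2901
Imag = 0.3286*(-0.4695) = -0.1543

0.2901 - 0.1543i


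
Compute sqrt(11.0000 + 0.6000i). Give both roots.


|z| = sqrt(121+0.36) = 11.0164
sqrt((|z|+a)/2) = sqrt((11.0164+11)/2) = sqrt(11.0082) = 3.3179
sqrt((|z|-a)/2) = sqrt((11.0164-11)/2) = sqrt(0.0082) = 0.0904

±(3.3179 + 0.0904i) i.e. 3.3179 + 0.0904i and -3.3179 - 0.0904i


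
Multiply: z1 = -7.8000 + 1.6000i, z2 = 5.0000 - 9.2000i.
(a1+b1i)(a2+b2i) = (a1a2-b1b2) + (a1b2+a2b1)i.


Real = -7.8*5 - 1.6*(-9.2) = -39 - (-14.72) = -24.28
Imag = -7.8*(-9.2) + 5*1.6 = 71.76 + 8 = 79.76

-24.2800 + 79.7600i


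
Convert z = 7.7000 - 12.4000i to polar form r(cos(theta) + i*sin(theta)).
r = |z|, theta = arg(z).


r = sqrt(59.29+153.76) = sqrt(213.05) = 14.5962
theta = atan2(-12.4, 7.7) = -58.1611 degrees

r = 14.5962, theta = -58.1611 degrees


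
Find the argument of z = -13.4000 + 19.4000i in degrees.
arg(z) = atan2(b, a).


Re = -13.4, Im = 19.4
arg = atan2(19.4, -13.4) = 124.6337 degrees

arg(z) = 124.6337 degrees


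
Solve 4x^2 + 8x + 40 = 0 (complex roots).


disc = 8^2 - 4*4*40 = 64 - 640 = -576
sqrt(|disc|) = sqrt(576) = 24.0000
Real part = -8/(2*4) = -1.0000
Imag part = 24.0000/(2*4) = 3.0000

-1.0000 ± 3.0000i


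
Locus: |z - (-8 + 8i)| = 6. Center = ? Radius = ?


|z - z0| = r is a circle with center z0 and radius r.
Center = (-8, 8), radius = 6

Circle with center (-8, 8) and radius 6


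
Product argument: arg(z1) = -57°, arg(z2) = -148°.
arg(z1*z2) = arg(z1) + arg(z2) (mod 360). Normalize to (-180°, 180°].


arg(z1*z2) = -57° - 148° = -205°
Normalized to (-180°, 180°]: 155°

155°


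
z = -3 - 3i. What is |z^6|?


|z| = sqrt(9+9) = sqrt(18) = 4.2426
|z^6| = |z|^6 = (sqrt(18))^6 = 18^3 = 5832

|z^6| = 5832


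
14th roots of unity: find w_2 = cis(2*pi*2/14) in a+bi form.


Angle = 360*2/14 = 51.4286°
a = cos(51.4286°) = 0.6235
b = sin(51.4286°) = 0.7818

0.6235 + 0.7818i


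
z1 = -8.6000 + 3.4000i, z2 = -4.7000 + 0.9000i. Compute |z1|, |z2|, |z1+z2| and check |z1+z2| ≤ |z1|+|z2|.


|z1| = sqrt((-8.6)^2 + 3.4^2) = sqrt(85.52) = 9.2477
|z2| = sqrt((-4.7)^2 + 0.9^2) = sqrt(22.9) = 4.7854
z1+z2 = -13.3000 + 4.3000i
|z1+z2| = sqrt(195.38) = 13.9778
|z1|+|z2| = 9.2477 + 4.7854 = 14.0331

|z1+z2| = 13.9778 ≤ |z1|+|z2| = 14.0331 (verified)


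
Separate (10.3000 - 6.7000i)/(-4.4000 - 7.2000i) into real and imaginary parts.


Multiply by conjugate: (10.3000 - 6.7000i)(-4.4000 + 7.2000i) / ((-4.4)^2 + (-7.2)^2)
Numerator real = 10.3*(-4.4) - (6.7)*(-7.2) = 2.92
Numerator imag = -6.7*(-4.4) - 10.3*(-7.2) = 103.64
Denominator = 71.2
Re(z) = 2.92/71.2 = 0.0410
Im(z) = 103.64/71.2 = 1.4556

Re(z) = 0.0410, Im(z) = 1.4556


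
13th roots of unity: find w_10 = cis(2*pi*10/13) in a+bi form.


Angle = 360*10/13 = 276.9231°
a = cos(276.9231°) = 0.1205
b = sin(276.9231°) = -0.9927

0.1205 - 0.9927i


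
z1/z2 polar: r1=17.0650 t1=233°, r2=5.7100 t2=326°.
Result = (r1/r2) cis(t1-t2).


r = 17.0650 / 5.7100 = 2.9886
theta = 233° - 326° = -93° = 267° (mod 360)

2.9886 cis(267°)


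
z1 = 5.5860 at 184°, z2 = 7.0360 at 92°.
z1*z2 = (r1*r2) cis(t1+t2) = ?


r = 5.5860 * 7.0360 = 39.3031
theta = 184° + 92° = 276° = 276° (mod 360)

39.3031 cis(276°)


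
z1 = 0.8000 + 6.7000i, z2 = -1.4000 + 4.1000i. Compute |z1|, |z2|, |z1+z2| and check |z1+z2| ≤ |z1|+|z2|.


|z1| = sqrt(0.8^2 + 6.7^2) = sqrt(45.53) = 6.7476
|z2| = sqrt((-1.4)^2 + 4.1^2) = sqrt(18.77) = 4.3324
z1+z2 = -0.6000 + 10.8000i
|z1+z2| = sqrt(117) = 10.8167
|z1|+|z2| = 6.7476 + 4.3324 = 11.0800

|z1+z2| = 10.8167 ≤ |z1|+|z2| = 11.0800 (verified)


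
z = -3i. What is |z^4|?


|z| = sqrt(0+9) = sqrt(9) = 3
|z^4| = |z|^4 = 3^4 = 81

|z^4| = 81


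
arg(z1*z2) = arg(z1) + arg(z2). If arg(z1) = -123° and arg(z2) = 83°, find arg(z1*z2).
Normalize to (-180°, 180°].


arg(z1*z2) = -123° + 83° = -40°
Normalized to (-180°, 180°]: -40°

-40°


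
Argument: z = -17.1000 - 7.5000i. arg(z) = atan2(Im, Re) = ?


Re = -17.1, Im = -7.5
arg = atan2(-7.5, -17.1) = -156.3179 degrees

arg(z) = -156.3179 degrees


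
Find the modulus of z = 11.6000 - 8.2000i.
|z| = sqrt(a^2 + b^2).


|z| = sqrt(11.6^2 + (-8.2)^2) = sqrt(134.56 + 67.24) = sqrt(201.8) = 14.2056

|z| = 14.2056


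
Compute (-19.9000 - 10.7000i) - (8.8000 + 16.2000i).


Real: -19.9 - 8.8 = -28.7
Imag: -10.7 - 16.2 = -26.9

-28.7000 - 26.9000i


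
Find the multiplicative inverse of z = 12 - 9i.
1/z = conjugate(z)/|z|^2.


|z|^2 = 144+81 = 225
1/z = (12 + 9i)/225

1/z = 0.0533 + 0.0400i


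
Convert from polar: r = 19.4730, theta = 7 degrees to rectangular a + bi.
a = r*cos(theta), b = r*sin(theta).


a = 19.4730*cos(7°) = 19.4730*0.99255 = 19.3279
b = 19.4730*sin(7°) = 19.4730*0.12187 = 2.3732

19.3279 + 2.3732i


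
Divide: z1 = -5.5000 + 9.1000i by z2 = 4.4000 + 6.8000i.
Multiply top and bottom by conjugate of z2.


Conjugate of z2 = 4.4000 - 6.8000i
Numerator: (-5.5000 + 9.1000i)(4.4000 - 6.8000i) = 37.6800 + 77.4400i
Denominator: 4.4^2 + 6.8^2 = 65.6
Result = (37.6800 + 77.4400i)/65.6

0.5744 + 1.1805i


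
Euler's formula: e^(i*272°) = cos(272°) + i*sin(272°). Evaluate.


cos(272°) = 0.0349
sin(272°) = -0.9994

e^(i*272°) = 0.0349 - 0.9994i


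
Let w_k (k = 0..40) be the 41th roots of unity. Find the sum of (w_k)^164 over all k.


The roots are w_k = w^k with w = e^(2*pi*i/41), and (w^k)^164 = (w^164)^k.
So S = 1 + u + u^2 + ... + u^(40) with u = w^164.
164 = 4*41 + 0, so 164 is a multiple of 41 and u = (w^41)^4 = 1.
Every one of the 41 terms equals 1: S = 41

S = 41


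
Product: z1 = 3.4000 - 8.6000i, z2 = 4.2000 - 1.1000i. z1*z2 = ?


Real = 3.4*4.2 - (-8.6)*(-1.1) = 14.28 - 9.46 = 4.82
Imag = 3.4*(-1.1) + 4.2*(-8.6) = -3.74 - (36.12) = -39.86

4.8200 - 39.8600i


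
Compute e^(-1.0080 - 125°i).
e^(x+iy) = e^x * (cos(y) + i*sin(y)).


e^-1.0080 = 0.3649
cos(-125°) = -0.5736
sin(-125°) = -0.8192
Real = 0.3649*(-0.5736) = -0.2093
Imag = 0.3649*(-0.8192) = -0.2989

-0.2093 - 0.2989i


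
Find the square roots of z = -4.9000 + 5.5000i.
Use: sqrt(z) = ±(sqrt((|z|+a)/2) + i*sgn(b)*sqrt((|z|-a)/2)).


|z| = sqrt(24.01+30.25) = 7.3661
sqrt((|z|+a)/2) = sqrt((7.3661+(-4.9))/2) = sqrt(1.2331) = 1.1104
sqrt((|z|-a)/2) = sqrt((7.3661-(-4.9))/2) = sqrt(6.1331) = 2.4765

±(1.1104 + 2.4765i) i.e. 1.1104 + 2.4765i and -1.1104 - 2.4765i


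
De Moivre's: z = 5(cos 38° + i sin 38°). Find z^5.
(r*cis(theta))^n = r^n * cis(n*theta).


r^5 = 5^5 = 3125
n*theta = 5*38° = 190° = 190° (mod 360)
a = 3125*cos(190°) = -3077.5242
b = 3125*sin(190°) = -542.6506

3125 cis(190°) = -3077.5242 - 542.6506i


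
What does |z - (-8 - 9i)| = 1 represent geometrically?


|z - z0| = r is a circle with center z0 and radius r.
Center = (-8, -9), radius = 1

Circle with center (-8, -9) and radius 1


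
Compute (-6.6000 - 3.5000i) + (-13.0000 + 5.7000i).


Real: -6.6 - 13 = -19.6
Imag: -3.5 + 5.7 = 2.2

-19.6000 + 2.2000i


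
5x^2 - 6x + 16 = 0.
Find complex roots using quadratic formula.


disc = (-6)^2 - 4*5*16 = 36 - 320 = -284
sqrt(|disc|) = sqrt(284) = 16.8523
Real part = 6/(2*5) = 0.6000
Imag part = 16.8523/(2*5) = 1.6852

0.6000 ± 1.6852i


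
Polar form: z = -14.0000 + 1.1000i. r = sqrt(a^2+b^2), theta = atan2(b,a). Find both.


r = sqrt(196+1.21) = sqrt(197.21) = 14.0431
theta = atan2(1.1, -14) = 175.5074 degrees

r = 14.0431, theta = 175.5074 degrees


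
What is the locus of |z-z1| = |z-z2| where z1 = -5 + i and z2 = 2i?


Equal distances means the locus is the perpendicular bisector of z1 and z2.
Midpoint = ((-5+0)/2, (1+2)/2) = (-2.5000, 1.5000)

Perpendicular bisector through (-2.5000, 1.5000)


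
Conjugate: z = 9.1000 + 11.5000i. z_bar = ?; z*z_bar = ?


z_bar = 9.1000 - 11.5000i
z*z_bar = 9.1^2 + 11.5^2 = 82.81 + 132.25 = 215.06

z_bar = 9.1000 - 11.5000i, z*z_bar = 215.06


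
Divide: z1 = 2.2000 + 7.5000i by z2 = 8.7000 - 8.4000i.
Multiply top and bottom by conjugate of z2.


Conjugate of z2 = 8.7000 + 8.4000i
Numerator: (2.2000 + 7.5000i)(8.7000 + 8.4000i) = -43.8600 + 83.7300i
Denominator: 8.7^2 + (-8.4)^2 = 146.25
Result = (-43.8600 + 83.7300i)/146.25

-0.2999 + 0.5725i


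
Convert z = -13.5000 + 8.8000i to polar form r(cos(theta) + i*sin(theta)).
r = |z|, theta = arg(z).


r = sqrt(182.25+77.44) = sqrt(259.69) = 16.1149
theta = atan2(8.8, -13.5) = 146.9016 degrees

r = 16.1149, theta = 146.9016 degrees


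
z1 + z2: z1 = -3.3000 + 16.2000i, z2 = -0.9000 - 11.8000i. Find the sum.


Real: -3.3 - 0.9 = -4.2
Imag: 16.2 - 11.8 = 4.4

-4.2000 + 4.4000i


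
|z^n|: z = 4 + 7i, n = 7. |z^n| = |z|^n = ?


|z| = sqrt(16+49) = sqrt(65) = 8.0623
|z^7| = |z|^7 = (sqrt(65))^7 = 65^3 * sqrt(65) = 274625*sqrt(65)

|z^7| = 274625*sqrt(65) ≈ 2214097.5341


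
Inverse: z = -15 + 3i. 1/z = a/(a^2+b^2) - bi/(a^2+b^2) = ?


|z|^2 = 225+9 = 234
1/z = (-15 - 3i)/234

1/z = -0.0641 - 0.0128i


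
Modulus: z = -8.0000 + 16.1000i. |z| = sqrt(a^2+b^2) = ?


|z| = sqrt((-8)^2 + 16.1^2) = sqrt(64 + 259.21) = sqrt(323.21) = 17.9780

|z| = 17.9780


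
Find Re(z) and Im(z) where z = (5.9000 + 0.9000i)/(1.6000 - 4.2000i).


Multiply by conjugate: (5.9000 + 0.9000i)(1.6000 + 4.2000i) / (1.6^2 + (-4.2)^2)
Numerator real = 5.9*1.6 + 0.9*(-4.2) = 5.66
Numerator imag = 0.9*1.6 - 5.9*(-4.2) = 26.22
Denominator = 20.2
Re(z) = 5.66/20.2 = 0.2802
Im(z) = 26.22/20.2 = 1.2980

Re(z) = 0.2802, Im(z) = 1.2980


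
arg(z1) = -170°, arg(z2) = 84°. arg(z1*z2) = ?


arg(z1*z2) = -170° + 84° = -86°
Normalized to (-180°, 180°]: -86°

-86°


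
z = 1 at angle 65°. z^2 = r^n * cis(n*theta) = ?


r^2 = 1^2 = 1
n*theta = 2*65° = 130° = 130° (mod 360)
a = 1*cos(130°) = -0.6428
b = 1*sin(130°) = 0.7660

1 cis(130°) = -0.6428 + 0.7660i


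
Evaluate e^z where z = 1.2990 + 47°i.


e^1.2990 = 3.66563
cos(47°) = 0.682
sin(47°) = 0.73135
Real = 3.66563*0.682 = 2.5000
Imag = 3.66563*0.73135 = 2.6809

2.5000 + 2.6809i


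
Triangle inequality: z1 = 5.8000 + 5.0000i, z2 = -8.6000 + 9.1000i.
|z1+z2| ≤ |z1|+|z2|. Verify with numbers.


|z1| = sqrt(5.8^2 + 5^2) = sqrt(58.64) = 7.6577
|z2| = sqrt((-8.6)^2 + 9.1^2) = sqrt(156.77) = 12.5208
z1+z2 = -2.8000 + 14.1000i
|z1+z2| = sqrt(206.65) = 14.3753
|z1|+|z2| = 7.6577 + 12.5208 = 20.1785

|z1+z2| = 14.3753 ≤ |z1|+|z2| = 20.1785 (verified)


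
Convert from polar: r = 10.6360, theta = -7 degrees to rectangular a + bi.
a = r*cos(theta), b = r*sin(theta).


a = 10.6360*cos(-7°) = 10.6360*0.992546 = 10.5567
b = 10.6360*sin(-7°) = 10.6360*(-0.12187) = -1.2962

10.5567 - 1.2962i


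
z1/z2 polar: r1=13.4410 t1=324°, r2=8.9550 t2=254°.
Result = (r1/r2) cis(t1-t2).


r = 13.4410 / 8.9550 = 1.5009
theta = 324° - 254° = 70° = 70° (mod 360)

1.5009 cis(70°)


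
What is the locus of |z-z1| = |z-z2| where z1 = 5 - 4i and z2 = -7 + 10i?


Equal distances means the locus is the perpendicular bisector of z1 and z2.
Midpoint = ((5+(-7))/2, (-4+10)/2) = (-1.0000, 3.0000)

Perpendicular bisector through (-1.0000, 3.0000)


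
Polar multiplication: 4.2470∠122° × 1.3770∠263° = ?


r = 4.2470 * 1.3770 = 5.8481
theta = 122° + 263° = 385° = 25° (mod 360)

5.8481 cis(25°)


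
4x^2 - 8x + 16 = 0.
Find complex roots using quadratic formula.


disc = (-8)^2 - 4*4*16 = 64 - 256 = -192
sqrt(|disc|) = sqrt(192) = 13.8564
Real part = 8/(2*4) = 1.0000
Imag part = 13.8564/(2*4) = 1.7321

1.0000 ± 1.7321i


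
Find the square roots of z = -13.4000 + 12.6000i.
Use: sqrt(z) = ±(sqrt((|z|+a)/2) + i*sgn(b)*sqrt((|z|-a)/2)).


|z| = sqrt(179.56+158.76) = 18.3935
sqrt((|z|+a)/2) = sqrt((18.3935+(-13.4))/2) = sqrt(2.4967) = 1.5801
sqrt((|z|-a)/2) = sqrt((18.3935-(-13.4))/2) = sqrt(15.8967) = 3.9871

±(1.5801 + 3.9871i) i.e. 1.5801 + 3.9871i and -1.5801 - 3.9871i


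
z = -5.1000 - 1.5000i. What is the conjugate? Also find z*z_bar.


z_bar = -5.1000 + 1.5000i
z*z_bar = (-5.1)^2 + (-1.5)^2 = 26.01 + 2.25 = 28.26

z_bar = -5.1000 + 1.5000i, z*z_bar = 28.26


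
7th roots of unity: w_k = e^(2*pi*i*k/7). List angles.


The 7th roots of unity are cis(360k/7°) for k=0..6
Angle step = 360/7 = 51.4286°
Primitive root: cis(51.4286°)
Primitive root = 0.6235 + 0.7818i

7 roots at angles: 0°, 51.4286°, 102.8571°, 154.2857°, 205.7143°, 257.1429°, 308.5714°


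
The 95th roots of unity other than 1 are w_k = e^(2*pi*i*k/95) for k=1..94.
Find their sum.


With w = e^(2*pi*i/95), all 95 of the 95th roots of unity w^0 = 1, w, ..., w^(94) sum to 0: 1 + w + ... + w^(94) = (1 - w^95)/(1 - w) = 0 since w^95 = 1, w ≠ 1.
Removing the root 1: w + w^2 + ... + w^(94) = 0 - 1 = -1

Sum = -1


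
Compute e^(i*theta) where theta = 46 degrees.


cos(46°) = 0.6947
sin(46°) = 0.7193

e^(i*46°) = 0.6947 + 0.7193i


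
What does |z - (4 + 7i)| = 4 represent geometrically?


|z - z0| = r is a circle with center z0 and radius r.
Center = (4, 7), radius = 4

Circle with center (4, 7) and radius 4


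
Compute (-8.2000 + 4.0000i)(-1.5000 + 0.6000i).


Real = -8.2*(-1.5) - 4*0.6 = 12.3 - 2.4 = 9.9
Imag = -8.2*0.6 - (1.5)*4 = -4.92 - (6) = -10.92

9.9000 - 10.9200i


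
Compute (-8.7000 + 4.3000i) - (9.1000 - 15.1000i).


Real: -8.7 - 9.1 = -17.8
Imag: 4.3 + 15.1 = 19.4

-17.8000 + 19.4000i


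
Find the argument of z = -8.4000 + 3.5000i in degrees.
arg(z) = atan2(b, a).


Re = -8.4, Im = 3.5
arg = atan2(3.5, -8.4) = 157.3801 degrees

arg(z) = 157.3801 degrees


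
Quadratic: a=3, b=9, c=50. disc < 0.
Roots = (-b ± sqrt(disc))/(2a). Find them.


disc = 9^2 - 4*3*50 = 81 - 600 = -519
sqrt(|disc|) = sqrt(519) = 22.7816
Real part = -9/(2*3) = -1.5000
Imag part = 22.7816/(2*3) = 3.7969

-1.5000 ± 3.7969i


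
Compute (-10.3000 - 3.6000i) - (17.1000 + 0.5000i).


Real: -10.3 - 17.1 = -27.4
Imag: -3.6 - 0.5 = -4.1

-27.4000 - 4.1000i


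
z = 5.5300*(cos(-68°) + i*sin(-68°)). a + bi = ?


a = 5.5300*cos(-68°) = 5.5300*0.37461 = 2.0716
b = 5.5300*sin(-68°) = 5.5300*(-0.92718) = -5.1273

2.0716 - 5.1273i


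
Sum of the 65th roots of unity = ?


The sum of all 65th roots of unity is 0.
Geometric series: (1 - w^65)/(1 - w) = (1-1)/(1-w) = 0 since w^65 = 1, w ≠ 1.
Alternatively: coefficient of z^64 in z^65 - 1 is 0.

0


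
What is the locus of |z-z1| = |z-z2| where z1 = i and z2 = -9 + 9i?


Equal distances means the locus is the perpendicular bisector of z1 and z2.
Midpoint = ((0+(-9))/2, (1+9)/2) = (-4.5000, 5.0000)

Perpendicular bisector through (-4.5000, 5.0000)


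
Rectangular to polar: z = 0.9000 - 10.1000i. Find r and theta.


r = sqrt(0.81+102.01) = sqrt(102.82) = 10.1400
theta = atan2(-10.1, 0.9) = -84.9079 degrees

r = 10.1400, theta = -84.9079 degrees


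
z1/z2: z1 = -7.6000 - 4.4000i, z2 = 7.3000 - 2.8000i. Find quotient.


Conjugate of z2 = 7.3000 + 2.8000i
Numerator: (-7.6000 - 4.4000i)(7.3000 + 2.8000i) = -43.1600 - 53.4000i
Denominator: 7.3^2 + (-2.8)^2 = 61.13
Result = (-43.1600 - 53.4000i)/61.13

-0.7060 - 0.8735i


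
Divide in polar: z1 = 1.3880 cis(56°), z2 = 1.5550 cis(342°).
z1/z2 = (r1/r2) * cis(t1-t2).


r = 1.3880 / 1.5550 = 0.8926
theta = 56° - 342° = -286° = 74° (mod 360)

0.8926 cis(74°)


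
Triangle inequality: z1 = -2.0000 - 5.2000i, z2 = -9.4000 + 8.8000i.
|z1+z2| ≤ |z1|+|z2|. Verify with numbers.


|z1| = sqrt((-2)^2 + (-5.2)^2) = sqrt(31.04) = 5.5714
|z2| = sqrt((-9.4)^2 + 8.8^2) = sqrt(165.8) = 12.8763
z1+z2 = -11.4000 + 3.6000i
|z1+z2| = sqrt(142.92) = 11.9549
|z1|+|z2| = 5.5714 + 12.8763 = 18.4477

|z1+z2| = 11.9549 ≤ |z1|+|z2| = 18.4477 (verified)


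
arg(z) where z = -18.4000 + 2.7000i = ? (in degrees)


Re = -18.4, Im = 2.7
arg = atan2(2.7, -18.4) = 171.6520 degrees

arg(z) = 171.6520 degrees


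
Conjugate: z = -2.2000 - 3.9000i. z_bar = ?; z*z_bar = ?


z_bar = -2.2000 + 3.9000i
z*z_bar = (-2.2)^2 + (-3.9)^2 = 4.84 + 15.21 = 20.05

z_bar = -2.2000 + 3.9000i, z*z_bar = 20.05


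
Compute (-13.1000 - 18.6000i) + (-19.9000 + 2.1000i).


Real: -13.1 - 19.9 = -33
Imag: -18.6 + 2.1 = -16.5

-33.0000 - 16.5000i


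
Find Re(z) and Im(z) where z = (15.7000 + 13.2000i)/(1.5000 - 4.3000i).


Multiply by conjugate: (15.7000 + 13.2000i)(1.5000 + 4.3000i) / (1.5^2 + (-4.3)^2)
Numerator real = 15.7*1.5 + 13.2*(-4.3) = -33.21
Numerator imag = 13.2*1.5 - 15.7*(-4.3) = 87.31
Denominator = 20.74
Re(z) = -33.21/20.74 = -1.6013
Im(z) = 87.31/20.74 = 4.2097

Re(z) = -1.6013, Im(z) = 4.2097


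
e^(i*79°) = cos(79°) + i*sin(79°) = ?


cos(79°) = 0.1908
sin(79°) = 0.9816

e^(i*79°) = 0.1908 + 0.9816i


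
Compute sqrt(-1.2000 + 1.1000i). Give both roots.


|z| = sqrt(1.44+1.21) = 1.6279
sqrt((|z|+a)/2) = sqrt((1.6279+(-1.2))/2) = sqrt(0.2139) = 0.4625
sqrt((|z|-a)/2) = sqrt((1.6279-(-1.2))/2) = sqrt(1.4139) = 1.1891

±(0.4625 + 1.1891i) i.e. 0.4625 + 1.1891i and -0.4625 - 1.1891i


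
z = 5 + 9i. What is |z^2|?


|z| = sqrt(25+81) = sqrt(106) = 10.2956
|z^2| = |z|^2 = (sqrt(106))^2 = 106

|z^2| = 106


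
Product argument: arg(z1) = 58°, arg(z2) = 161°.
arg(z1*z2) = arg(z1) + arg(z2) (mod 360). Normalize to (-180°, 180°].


arg(z1*z2) = 58° + 161° = 219°
Normalized to (-180°, 180°]: -141°

-141°


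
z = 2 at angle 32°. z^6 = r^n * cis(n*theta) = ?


r^6 = 2^6 = 64
n*theta = 6*32° = 192° = 192° (mod 360)
a = 64*cos(192°) = -62.6014
b = 64*sin(192°) = -13.3063

64 cis(192°) = -62.6014 - 13.3063i


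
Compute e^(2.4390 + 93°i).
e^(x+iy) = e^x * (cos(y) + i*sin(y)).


e^2.4390 = 11.4616
cos(93°) = -0.05234
sin(93°) = 0.99863
Real = 11.4616*(-0.05234) = -0.5999
Imag = 11.4616*0.99863 = 11.4459

-0.5999 + 11.4459i


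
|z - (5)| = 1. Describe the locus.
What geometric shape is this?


|z - z0| = r is a circle with center z0 and radius r.
Center = (5, 0), radius = 1

Circle with center (5, 0) and radius 1


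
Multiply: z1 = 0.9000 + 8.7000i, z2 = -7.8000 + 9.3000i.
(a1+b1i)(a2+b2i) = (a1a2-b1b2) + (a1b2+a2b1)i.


Real = 0.9*(-7.8) - 8.7*9.3 = -7.02 - 80.91 = -87.93
Imag = 0.9*9.3 - (7.8)*8.7 = 8.37 - (67.86) = -59.49

-87.9300 - 59.4900i


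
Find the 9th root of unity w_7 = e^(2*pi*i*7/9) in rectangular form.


Angle = 360*7/9 = 280°
a = cos(280°) = 0.1736
b = sin(280°) = -0.9848

0.1736 - 0.9848i


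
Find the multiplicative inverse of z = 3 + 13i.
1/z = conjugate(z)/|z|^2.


|z|^2 = 9+169 = 178
1/z = (3 - 13i)/178

1/z = 0.0169 - 0.0730i


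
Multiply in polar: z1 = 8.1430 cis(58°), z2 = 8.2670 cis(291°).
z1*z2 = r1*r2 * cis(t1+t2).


r = 8.1430 * 8.2670 = 67.3182
theta = 58° + 291° = 349° = 349° (mod 360)

67.3182 cis(349°)


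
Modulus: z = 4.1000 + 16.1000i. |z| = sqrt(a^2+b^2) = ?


|z| = sqrt(4.1^2 + 16.1^2) = sqrt(16.81 + 259.21) = sqrt(276.02) = 16.6138

|z| = 16.6138


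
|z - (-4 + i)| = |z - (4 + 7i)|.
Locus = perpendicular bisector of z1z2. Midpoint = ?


Equal distances means the locus is the perpendicular bisector of z1 and z2.
Midpoint = ((-4+4)/2, (1+7)/2) = (0, 4.0000)

Perpendicular bisector through (0, 4.0000)


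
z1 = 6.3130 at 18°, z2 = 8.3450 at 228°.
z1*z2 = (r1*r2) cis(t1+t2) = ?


r = 6.3130 * 8.3450 = 52.6820
theta = 18° + 228° = 246° = 246° (mod 360)

52.6820 cis(246°)


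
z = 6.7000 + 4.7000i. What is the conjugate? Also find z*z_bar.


z_bar = 6.7000 - 4.7000i
z*z_bar = 6.7^2 + 4.7^2 = 44.89 + 22.09 = 66.98

z_bar = 6.7000 - 4.7000i, z*z_bar = 66.98


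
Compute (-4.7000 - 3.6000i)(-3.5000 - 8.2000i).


Real = -4.7*(-3.5) - (-3.6)*(-8.2) = 16.45 - 29.52 = -13.07
Imag = -4.7*(-8.2) - (3.5)*(-3.6) = 38.54 + 12.6 = 51.14

-13.0700 + 51.1400i


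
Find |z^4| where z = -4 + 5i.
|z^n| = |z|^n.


|z| = sqrt(16+25) = sqrt(41) = 6.4031
|z^4| = |z|^4 = (sqrt(41))^4 = 41^2 = 1681

|z^4| = 1681


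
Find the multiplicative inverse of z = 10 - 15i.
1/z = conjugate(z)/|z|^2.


|z|^2 = 100+225 = 325
1/z = (10 + 15i)/325

1/z = 0.0308 + 0.0462i


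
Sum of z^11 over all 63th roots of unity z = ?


The roots are w_k = w^k with w = e^(2*pi*i/63), and (w^k)^11 = (w^11)^k.
So S = 1 + u + u^2 + ... + u^(62) with u = w^11.
11 = 0*63 + 11, so 11 is not a multiple of 63: u = w^11 ≠ 1 (w is a primitive 63th root), while u^63 = (w^63)^11 = 1.
Geometric series: S = (1 - u^63)/(1 - u) = (1 - 1)/(1 - u) = 0

S = 0


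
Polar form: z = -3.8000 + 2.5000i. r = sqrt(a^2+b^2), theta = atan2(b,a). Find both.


r = sqrt(14.44+6.25) = sqrt(20.69) = 4.5486
theta = atan2(2.5, -3.8) = 146.6593 degrees

r = 4.5486, theta = 146.6593 degrees


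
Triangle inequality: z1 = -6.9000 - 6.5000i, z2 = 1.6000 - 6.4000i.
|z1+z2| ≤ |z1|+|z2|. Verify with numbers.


|z1| = sqrt((-6.9)^2 + (-6.5)^2) = sqrt(89.86) = 9.4795
|z2| = sqrt(1.6^2 + (-6.4)^2) = sqrt(43.52) = 6.5970
z1+z2 = -5.3000 - 12.9000i
|z1+z2| = sqrt(194.5) = 13.9463
|z1|+|z2| = 9.4795 + 6.5970 = 16.0765

|z1+z2| = 13.9463 ≤ |z1|+|z2| = 16.0765 (verified)


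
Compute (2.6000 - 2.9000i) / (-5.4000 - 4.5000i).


Conjugate of z2 = -5.4000 + 4.5000i
Numerator: (2.6000 - 2.9000i)(-5.4000 + 4.5000i) = -0.9900 + 27.3600i
Denominator: (-5.4)^2 + (-4.5)^2 = 49.41
Result = (-0.9900 + 27.3600i)/49.41

-0.0200 + 0.5537i


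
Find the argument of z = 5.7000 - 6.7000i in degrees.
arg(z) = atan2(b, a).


Re = 5.7, Im = -6.7
arg = atan2(-6.7, 5.7) = -49.6106 degrees

arg(z) = -49.6106 degrees


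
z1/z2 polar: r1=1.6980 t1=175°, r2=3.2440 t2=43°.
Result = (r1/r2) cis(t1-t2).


r = 1.6980 / 3.2440 = 0.5234
theta = 175° - 43° = 132° = 132° (mod 360)

0.5234 cis(132°)


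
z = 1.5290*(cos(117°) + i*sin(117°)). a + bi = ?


a = 1.5290*cos(117°) = 1.5290*(-0.454) = -0.6942
b = 1.5290*sin(117°) = 1.5290*0.891 = 1.3623

-0.6942 + 1.3623i


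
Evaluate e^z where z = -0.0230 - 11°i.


e^-0.0230 = 0.9773
cos(-11°) = 0.9816
sin(-11°) = -0.1908
Real = 0.9773*0.9816 = 0.9593
Imag = 0.9773*(-0.1908) = -0.1865

0.9593 - 0.1865i


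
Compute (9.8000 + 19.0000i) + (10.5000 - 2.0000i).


Real: 9.8 + 10.5 = 20.3
Imag: 19 - 2 = 17

20.3000 + 17.0000i


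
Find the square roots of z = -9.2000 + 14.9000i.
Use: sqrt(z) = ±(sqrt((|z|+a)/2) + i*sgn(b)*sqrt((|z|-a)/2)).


|z| = sqrt(84.64+222.01) = 17.5114
sqrt((|z|+a)/2) = sqrt((17.5114+(-9.2))/2) = sqrt(4.1557) = 2.0386
sqrt((|z|-a)/2) = sqrt((17.5114-(-9.2))/2) = sqrt(13.3557) = 3.6545

±(2.0386 + 3.6545i) i.e. 2.0386 + 3.6545i and -2.0386 - 3.6545i


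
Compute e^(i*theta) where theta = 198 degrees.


cos(198°) = -0.9511
sin(198°) = -0.3090

e^(i*198°) = -0.9511 - 0.3090i


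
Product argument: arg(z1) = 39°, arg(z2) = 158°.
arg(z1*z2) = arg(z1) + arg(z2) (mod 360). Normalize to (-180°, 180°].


arg(z1*z2) = 39° + 158° = 197°
Normalized to (-180°, 180°]: -163°

-163°


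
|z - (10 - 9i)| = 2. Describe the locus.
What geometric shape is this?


|z - z0| = r is a circle with center z0 and radius r.
Center = (10, -9), radius = 2

Circle with center (10, -9) and radius 2


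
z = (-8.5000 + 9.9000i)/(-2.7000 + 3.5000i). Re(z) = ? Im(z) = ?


Multiply by conjugate: (-8.5000 + 9.9000i)(-2.7000 - 3.5000i) / ((-2.7)^2 + 3.5^2)
Numerator real = -8.5*(-2.7) + 9.9*3.5 = 57.6
Numerator imag = 9.9*(-2.7) - (-8.5)*3.5 = 3.02
Denominator = 19.54
Re(z) = 57.6/19.54 = 2.9478
Im(z) = 3.02/19.54 = 0.1546

Re(z) = 2.9478, Im(z) = 0.1546


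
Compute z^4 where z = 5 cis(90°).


r^4 = 5^4 = 625
n*theta = 4*90° = 360° = 0° (mod 360)
a = 625*cos(0°) = 625.0000
b = 625*sin(0°) = 0

625 cis(0°) = 625.0000 + 0i


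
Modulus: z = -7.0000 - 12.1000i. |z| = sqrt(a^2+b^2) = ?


|z| = sqrt((-7)^2 + (-12.1)^2) = sqrt(49 + 146.41) = sqrt(195.41) = 13.9789

|z| = 13.9789


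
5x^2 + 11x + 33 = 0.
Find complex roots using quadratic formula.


disc = 11^2 - 4*5*33 = 121 - 660 = -539
sqrt(|disc|) = sqrt(539) = 23.2164
Real part = -11/(2*5) = -1.1000
Imag part = 23.2164/(2*5) = 2.3216

-1.1000 ± 2.3216i


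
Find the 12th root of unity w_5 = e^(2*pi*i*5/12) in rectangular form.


Angle = 360*5/12 = 150°
a = cos(150°) = -0.8660
b = sin(150°) = 0.5000

-0.8660 + 0.5000i


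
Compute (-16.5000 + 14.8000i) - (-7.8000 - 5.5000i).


Real: -16.5 + 7.8 = -8.7
Imag: 14.8 + 5.5 = 20.3

-8.7000 + 20.3000i


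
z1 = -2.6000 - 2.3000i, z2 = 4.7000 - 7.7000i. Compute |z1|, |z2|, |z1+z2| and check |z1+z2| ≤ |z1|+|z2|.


|z1| = sqrt((-2.6)^2 + (-2.3)^2) = sqrt(12.05) = 3.4713
|z2| = sqrt(4.7^2 + (-7.7)^2) = sqrt(81.38) = 9.0211
z1+z2 = 2.1000 - 10.0000i
|z1+z2| = sqrt(104.41) = 10.2181
|z1|+|z2| = 3.4713 + 9.0211 = 12.4924

|z1+z2| = 10.2181 ≤ |z1|+|z2| = 12.4924 (verified)


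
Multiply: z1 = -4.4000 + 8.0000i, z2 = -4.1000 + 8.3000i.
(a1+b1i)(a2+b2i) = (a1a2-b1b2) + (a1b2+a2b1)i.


Real = -4.4*(-4.1) - 8*8.3 = 18.04 - 66.4 = -48.36
Imag = -4.4*8.3 - (4.1)*8 = -36.52 - (32.8) = -69.32

-48.3600 - 69.3200i


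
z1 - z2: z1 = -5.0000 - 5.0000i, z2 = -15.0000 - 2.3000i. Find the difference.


Real: -5 + 15 = 10
Imag: -5 + 2.3 = -2.7

10.0000 - 2.7000i


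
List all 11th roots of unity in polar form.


The 11th roots of unity are cis(360k/11°) for k=0..10
Angle step = 360/11 = 32.7273°
Primitive root: cis(32.7273°)
Primitive root = 0.8413 + 0.5406i

11 roots at angles: 0°, 32.7273°, 65.4545°, 98.1818°, 130.9091°, 163.6364°, 196.3636°, 229.0909°, 261.8182°, 294.5455°, 327.2727°


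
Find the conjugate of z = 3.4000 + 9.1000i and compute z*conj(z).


z_bar = 3.4000 - 9.1000i
z*z_bar = 3.4^2 + 9.1^2 = 11.56 + 82.81 = 94.37

z_bar = 3.4000 - 9.1000i, z*z_bar = 94.37


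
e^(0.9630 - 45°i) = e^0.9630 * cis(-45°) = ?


e^0.9630 = 2.6195
cos(-45°) = 0.70711
sin(-45°) = -0.70711
Real = 2.6195*0.70711 = 1.8523
Imag = 2.6195*(-0.70711) = -1.8523

1.8523 - 1.8523i


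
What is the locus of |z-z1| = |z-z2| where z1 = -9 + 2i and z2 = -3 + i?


Equal distances means the locus is the perpendicular bisector of z1 and z2.
Midpoint = ((-9+(-3))/2, (2+1)/2) = (-6.0000, 1.5000)

Perpendicular bisector through (-6.0000, 1.5000)


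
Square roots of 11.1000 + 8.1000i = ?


|z| = sqrt(123.21+65.61) = 13.7412
sqrt((|z|+a)/2) = sqrt((13.7412+11.1)/2) = sqrt(12.4206) = 3.5243
sqrt((|z|-a)/2) = sqrt((13.7412-11.1)/2) = sqrt(1.3206) = 1.1492

±(3.5243 + 1.1492i) i.e. 3.5243 + 1.1492i and -3.5243 - 1.1492i


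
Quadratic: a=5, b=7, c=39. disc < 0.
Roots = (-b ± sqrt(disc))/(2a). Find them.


disc = 7^2 - 4*5*39 = 49 - 780 = -731
sqrt(|disc|) = sqrt(731) = 27.0370
Real part = -7/(2*5) = -0.7000
Imag part = 27.0370/(2*5) = 2.7037

-0.7000 ± 2.7037i


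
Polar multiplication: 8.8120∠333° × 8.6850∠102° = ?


r = 8.8120 * 8.6850 = 76.5322
theta = 333° + 102° = 435° = 75° (mod 360)

76.5322 cis(75°)


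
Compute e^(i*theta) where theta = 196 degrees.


cos(196°) = -0.9613
sin(196°) = -0.2756

e^(i*196°) = -0.9613 - 0.2756i


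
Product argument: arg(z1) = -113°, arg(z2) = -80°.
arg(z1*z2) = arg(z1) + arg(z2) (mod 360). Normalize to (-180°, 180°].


arg(z1*z2) = -113° - 80° = -193°
Normalized to (-180°, 180°]: 167°

167°


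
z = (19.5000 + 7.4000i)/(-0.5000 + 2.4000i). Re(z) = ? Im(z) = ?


Multiply by conjugate: (19.5000 + 7.4000i)(-0.5000 - 2.4000i) / ((-0.5)^2 + 2.4^2)
Numerator real = 19.5*(-0.5) + 7.4*2.4 = 8.01
Numerator imag = 7.4*(-0.5) - 19.5*2.4 = -50.5
Denominator = 6.01
Re(z) = 8.01/6.01 = 1.3328
Im(z) = -50.5/6.01 = -8.4027

Re(z) = 1.3328, Im(z) = -8.4027


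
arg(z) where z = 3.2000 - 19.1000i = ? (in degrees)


Re = 3.2, Im = -19.1
arg = atan2(-19.1, 3.2) = -80.4890 degrees

arg(z) = -80.4890 degrees


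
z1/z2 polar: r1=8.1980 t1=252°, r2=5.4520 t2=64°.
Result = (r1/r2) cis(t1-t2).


r = 8.1980 / 5.4520 = 1.5037
theta = 252° - 64° = 188° = 188° (mod 360)

1.5037 cis(188°)


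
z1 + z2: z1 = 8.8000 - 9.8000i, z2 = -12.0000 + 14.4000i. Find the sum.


Real: 8.8 - 12 = -3.2
Imag: -9.8 + 14.4 = 4.6

-3.2000 + 4.6000i


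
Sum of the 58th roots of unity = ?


The sum of all 58th roots of unity is 0.
Geometric series: (1 - w^58)/(1 - w) = (1-1)/(1-w) = 0 since w^58 = 1, w ≠ 1.
Alternatively: coefficient of z^57 in z^58 - 1 is 0.

0


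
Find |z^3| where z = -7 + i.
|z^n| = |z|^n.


|z| = sqrt(49+1) = sqrt(50) = 7.0711
|z^3| = |z|^3 = (sqrt(50))^3 = 50*sqrt(50)

|z^3| = 50*sqrt(50) ≈ 353.5534


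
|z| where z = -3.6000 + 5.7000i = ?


|z| = sqrt((-3.6)^2 + 5.7^2) = sqrt(12.96 + 32.49) = sqrt(45.45) = 6.7417

|z| = 6.7417


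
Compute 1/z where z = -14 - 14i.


|z|^2 = 196+196 = 392
1/z = (-14 + 14i)/392

1/z = -0.0357 + 0.0357i


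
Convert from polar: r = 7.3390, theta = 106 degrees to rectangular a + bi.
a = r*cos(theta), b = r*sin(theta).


a = 7.3390*cos(106°) = 7.3390*(-0.27564) = -2.0229
b = 7.3390*sin(106°) = 7.3390*0.96126 = 7.0547

-2.0229 + 7.0547i


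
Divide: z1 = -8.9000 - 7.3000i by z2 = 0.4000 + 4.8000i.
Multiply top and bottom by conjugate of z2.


Conjugate of z2 = 0.4000 - 4.8000i
Numerator: (-8.9000 - 7.3000i)(0.4000 - 4.8000i) = -38.6000 + 39.8000i
Denominator: 0.4^2 + 4.8^2 = 23.2
Result = (-38.6000 + 39.8000i)/23.2

-1.6638 + 1.7155i


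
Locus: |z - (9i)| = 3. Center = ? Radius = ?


|z - z0| = r is a circle with center z0 and radius r.
Center = (0, 9), radius = 3

Circle with center (0, 9) and radius 3


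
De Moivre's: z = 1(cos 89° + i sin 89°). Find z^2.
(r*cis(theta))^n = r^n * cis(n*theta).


r^2 = 1^2 = 1
n*theta = 2*89° = 178° = 178° (mod 360)
a = 1*cos(178°) = -0.9994
b = 1*sin(178°) = 0.0349

1 cis(178°) = -0.9994 + 0.0349i


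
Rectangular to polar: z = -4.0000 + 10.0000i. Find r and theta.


r = sqrt(16+100) = sqrt(116) = 10.7703
theta = atan2(10, -4) = 111.8014 degrees

r = 10.7703, theta = 111.8014 degrees


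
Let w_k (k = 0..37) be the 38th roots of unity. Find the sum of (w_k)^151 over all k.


The roots are w_k = w^k with w = e^(2*pi*i/38), and (w^k)^151 = (w^151)^k.
So S = 1 + u + u^2 + ... + u^(37) with u = w^151.
151 = 3*38 + 37, so 151 is not a multiple of 38: u = (w^38)^3 * w^37 = w^37 ≠ 1 (w is a primitive 38th root), while u^38 = (w^38)^151 = 1.
Geometric series: S = (1 - u^38)/(1 - u) = (1 - 1)/(1 - u) = 0

S = 0
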